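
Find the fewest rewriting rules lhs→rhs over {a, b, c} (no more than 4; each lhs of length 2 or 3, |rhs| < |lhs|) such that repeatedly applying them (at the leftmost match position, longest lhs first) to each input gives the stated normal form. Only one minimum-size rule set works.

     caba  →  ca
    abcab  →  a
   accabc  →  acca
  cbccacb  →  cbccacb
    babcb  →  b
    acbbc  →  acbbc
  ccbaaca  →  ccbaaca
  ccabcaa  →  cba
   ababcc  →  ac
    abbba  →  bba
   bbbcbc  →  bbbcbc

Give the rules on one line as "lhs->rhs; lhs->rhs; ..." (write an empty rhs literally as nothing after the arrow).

  | caba => ca
  | abcab => aab => a
  | accabc => acca
  | cbccacb

ab->; abc->a; caa->b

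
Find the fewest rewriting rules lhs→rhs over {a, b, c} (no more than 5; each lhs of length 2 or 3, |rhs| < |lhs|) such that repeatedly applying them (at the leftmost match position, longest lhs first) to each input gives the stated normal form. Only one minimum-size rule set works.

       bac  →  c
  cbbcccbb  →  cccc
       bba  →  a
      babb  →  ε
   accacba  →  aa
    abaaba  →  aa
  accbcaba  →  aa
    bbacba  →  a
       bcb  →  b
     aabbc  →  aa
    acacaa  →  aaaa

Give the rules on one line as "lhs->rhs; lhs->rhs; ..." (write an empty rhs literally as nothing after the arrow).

ac->a; ba->; bb->; bc->

  | bac => c
  | cbbcccbb => ccccbb => cccc
  | bba => a
  | babb => bb => ε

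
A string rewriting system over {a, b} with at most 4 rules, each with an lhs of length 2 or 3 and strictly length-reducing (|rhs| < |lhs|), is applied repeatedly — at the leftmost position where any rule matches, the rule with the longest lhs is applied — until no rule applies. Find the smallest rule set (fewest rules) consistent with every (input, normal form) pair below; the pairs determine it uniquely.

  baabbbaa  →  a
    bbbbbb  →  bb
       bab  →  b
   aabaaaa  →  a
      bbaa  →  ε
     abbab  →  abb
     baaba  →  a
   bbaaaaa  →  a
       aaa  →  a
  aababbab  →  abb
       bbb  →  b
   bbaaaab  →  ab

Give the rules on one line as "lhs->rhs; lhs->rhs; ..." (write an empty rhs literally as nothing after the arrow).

  | baabbbaa => abbbaa => abaa => aa => a
  | bbbbbb => bbbb => bb
  | bab => b
  | aabaaaa => abaaaa => aaaa => aaa => aa => a

aa->a; ba->; bbb->b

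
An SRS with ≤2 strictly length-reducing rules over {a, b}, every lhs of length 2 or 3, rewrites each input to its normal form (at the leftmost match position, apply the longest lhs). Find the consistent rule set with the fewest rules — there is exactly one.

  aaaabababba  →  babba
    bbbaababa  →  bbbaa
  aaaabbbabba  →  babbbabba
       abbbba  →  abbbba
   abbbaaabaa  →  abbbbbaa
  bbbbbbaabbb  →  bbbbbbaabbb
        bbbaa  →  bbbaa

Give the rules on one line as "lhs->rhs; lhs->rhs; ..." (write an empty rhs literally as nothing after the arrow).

aaa->b; aba->a

  | aaaabababba => babababba => bababba => babba
  | bbbaababa => bbbaaba => bbbaa
  | aaaabbbabba => babbbabba
  | abbbba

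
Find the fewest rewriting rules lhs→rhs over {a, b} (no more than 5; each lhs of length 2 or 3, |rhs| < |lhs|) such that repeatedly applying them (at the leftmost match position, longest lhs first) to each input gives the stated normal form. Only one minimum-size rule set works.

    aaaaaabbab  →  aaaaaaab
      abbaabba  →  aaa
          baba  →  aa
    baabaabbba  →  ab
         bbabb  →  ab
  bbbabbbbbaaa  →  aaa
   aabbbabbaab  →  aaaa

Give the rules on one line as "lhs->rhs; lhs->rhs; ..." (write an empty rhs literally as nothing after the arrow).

  | aaaaaabbab => aaaaaabab => aaaaaaab
  | abbaabba => abaabba => abbbba => ababa => aaba => aaa
  | baba => aba => aa
  | baabaabbba => bbbaabbba => baaabbba => bbabbba => babbba => abbba => abaa => abb => ab

ba->a; baa->bb; bb->b; bbb->ba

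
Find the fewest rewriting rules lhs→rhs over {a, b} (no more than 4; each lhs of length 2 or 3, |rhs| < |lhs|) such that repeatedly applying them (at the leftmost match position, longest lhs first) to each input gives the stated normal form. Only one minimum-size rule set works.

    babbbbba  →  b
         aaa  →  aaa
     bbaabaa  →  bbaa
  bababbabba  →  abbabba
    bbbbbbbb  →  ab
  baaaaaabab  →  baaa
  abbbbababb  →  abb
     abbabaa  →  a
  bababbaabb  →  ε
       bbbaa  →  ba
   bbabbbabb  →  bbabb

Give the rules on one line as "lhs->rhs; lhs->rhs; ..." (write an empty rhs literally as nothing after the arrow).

  | babbbbba => baabbba => bbba => aba => b
  | aaa
  | bbaabaa => bbaa
  | bababbabba => bbbbabba => abbabba

aab->; aba->b; bbb->ab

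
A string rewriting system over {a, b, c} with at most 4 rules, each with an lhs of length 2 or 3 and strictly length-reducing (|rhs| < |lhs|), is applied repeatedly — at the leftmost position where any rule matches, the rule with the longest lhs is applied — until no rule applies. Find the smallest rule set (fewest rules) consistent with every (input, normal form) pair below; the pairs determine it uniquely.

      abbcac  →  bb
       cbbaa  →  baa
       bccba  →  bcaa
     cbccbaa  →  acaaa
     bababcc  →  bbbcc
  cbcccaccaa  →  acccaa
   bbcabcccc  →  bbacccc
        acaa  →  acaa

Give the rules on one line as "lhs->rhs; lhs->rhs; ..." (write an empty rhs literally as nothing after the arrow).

ab->b; cac->; cb->a

  | abbcac => bbcac => bb
  | cbbaa => abaa => baa
  | bccba => bcaa
  | cbccbaa => accbaa => acaaa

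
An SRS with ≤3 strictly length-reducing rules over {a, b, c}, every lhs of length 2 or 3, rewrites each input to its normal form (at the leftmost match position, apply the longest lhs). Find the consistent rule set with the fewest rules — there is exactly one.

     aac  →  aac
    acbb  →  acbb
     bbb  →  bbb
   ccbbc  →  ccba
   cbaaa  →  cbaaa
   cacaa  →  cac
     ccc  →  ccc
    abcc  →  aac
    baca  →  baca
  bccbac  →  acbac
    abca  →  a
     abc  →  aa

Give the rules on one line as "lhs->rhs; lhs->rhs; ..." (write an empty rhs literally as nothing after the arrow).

bc->a; bca->; caa->c

  | aac
  | acbb
  | bbb
  | ccbbc => ccba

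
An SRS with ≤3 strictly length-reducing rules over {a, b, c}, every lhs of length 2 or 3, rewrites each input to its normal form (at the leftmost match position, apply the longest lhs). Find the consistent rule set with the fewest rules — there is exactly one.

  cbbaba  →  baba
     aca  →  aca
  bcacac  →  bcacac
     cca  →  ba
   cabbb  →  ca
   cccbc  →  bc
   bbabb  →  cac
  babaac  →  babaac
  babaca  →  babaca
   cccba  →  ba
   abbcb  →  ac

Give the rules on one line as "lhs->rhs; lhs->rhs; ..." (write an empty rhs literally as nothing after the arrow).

  | cbbaba => baba
  | aca
  | bcacac
  | cca => ba

bb->c; cb->; cc->b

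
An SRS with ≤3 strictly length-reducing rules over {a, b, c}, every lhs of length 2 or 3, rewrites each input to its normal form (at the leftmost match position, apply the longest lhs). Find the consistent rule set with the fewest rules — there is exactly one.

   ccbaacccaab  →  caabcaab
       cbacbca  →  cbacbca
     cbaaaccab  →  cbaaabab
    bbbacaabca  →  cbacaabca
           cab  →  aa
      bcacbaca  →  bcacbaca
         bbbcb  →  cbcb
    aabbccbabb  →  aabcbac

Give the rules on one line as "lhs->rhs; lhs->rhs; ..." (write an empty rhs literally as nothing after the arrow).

bb->c; cab->aa; cc->b

  | ccbaacccaab => bbaacccaab => caacccaab => caabcaab
  | cbacbca
  | cbaaaccab => cbaaabab
  | bbbacaabca => cbacaabca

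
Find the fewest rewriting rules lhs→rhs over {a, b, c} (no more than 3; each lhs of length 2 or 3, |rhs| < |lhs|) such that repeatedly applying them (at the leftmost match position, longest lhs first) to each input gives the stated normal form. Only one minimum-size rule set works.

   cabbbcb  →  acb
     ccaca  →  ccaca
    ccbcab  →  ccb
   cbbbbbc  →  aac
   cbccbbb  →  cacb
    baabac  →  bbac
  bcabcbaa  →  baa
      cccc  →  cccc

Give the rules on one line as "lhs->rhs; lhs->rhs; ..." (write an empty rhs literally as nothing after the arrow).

  | cabbbcb => cbbbcb => acbcb => acb
  | ccaca
  | ccbcab => ccab => ccb
  | cbbbbbc => acbbbc => aacbc => aac

ab->b; bc->; cbb->ac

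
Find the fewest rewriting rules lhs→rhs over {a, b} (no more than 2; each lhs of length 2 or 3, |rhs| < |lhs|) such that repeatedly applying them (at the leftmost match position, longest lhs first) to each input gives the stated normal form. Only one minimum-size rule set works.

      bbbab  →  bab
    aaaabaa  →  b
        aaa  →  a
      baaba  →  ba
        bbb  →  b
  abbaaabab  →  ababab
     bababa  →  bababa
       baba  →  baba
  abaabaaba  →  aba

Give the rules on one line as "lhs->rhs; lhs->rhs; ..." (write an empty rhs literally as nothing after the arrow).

  | bbbab => bbab => bab
  | aaaabaa => aabaa => baa => b
  | aaa => a
  | baaba => bba => ba

aa->; bb->b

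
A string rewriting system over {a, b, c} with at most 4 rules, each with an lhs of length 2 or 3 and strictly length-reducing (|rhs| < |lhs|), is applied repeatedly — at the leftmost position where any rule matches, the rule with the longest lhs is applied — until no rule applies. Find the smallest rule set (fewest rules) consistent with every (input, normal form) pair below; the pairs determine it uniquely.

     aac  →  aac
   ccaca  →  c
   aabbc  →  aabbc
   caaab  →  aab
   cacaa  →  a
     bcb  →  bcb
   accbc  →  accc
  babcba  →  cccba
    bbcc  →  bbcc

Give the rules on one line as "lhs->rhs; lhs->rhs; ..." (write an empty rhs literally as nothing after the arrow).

  | aac
  | ccaca => cca => c
  | aabbc
  | caaab => aab

bab->cc; ca->; cbc->cc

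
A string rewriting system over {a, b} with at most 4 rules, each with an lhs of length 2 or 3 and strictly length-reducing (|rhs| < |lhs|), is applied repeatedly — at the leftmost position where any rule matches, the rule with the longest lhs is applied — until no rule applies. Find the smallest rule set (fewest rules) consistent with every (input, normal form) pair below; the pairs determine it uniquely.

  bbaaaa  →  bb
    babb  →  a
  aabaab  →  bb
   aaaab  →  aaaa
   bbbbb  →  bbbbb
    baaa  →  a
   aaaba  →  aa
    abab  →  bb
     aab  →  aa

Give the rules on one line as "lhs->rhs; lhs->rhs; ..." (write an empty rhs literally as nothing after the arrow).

ab->a; aba->b; ba->a; baa->b

  | bbaaaa => bbaa => bb
  | babb => abb => ab => a
  | aabaab => abab => bb
  | aaaab => aaaa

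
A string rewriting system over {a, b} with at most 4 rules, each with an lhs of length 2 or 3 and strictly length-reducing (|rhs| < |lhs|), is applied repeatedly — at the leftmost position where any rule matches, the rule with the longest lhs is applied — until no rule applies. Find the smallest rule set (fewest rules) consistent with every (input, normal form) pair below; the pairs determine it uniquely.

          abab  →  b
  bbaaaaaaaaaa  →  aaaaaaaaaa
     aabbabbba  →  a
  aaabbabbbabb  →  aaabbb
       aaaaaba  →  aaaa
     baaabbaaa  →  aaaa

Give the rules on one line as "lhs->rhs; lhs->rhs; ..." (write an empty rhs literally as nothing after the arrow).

aba->; ba->a; bab->

  | abab => b
  | bbaaaaaaaaaa => baaaaaaaaaa => aaaaaaaaaa
  | aabbabbba => aabbba => aabba => aaba => a
  | aaabbabbbabb => aaabbbabb => aaabbb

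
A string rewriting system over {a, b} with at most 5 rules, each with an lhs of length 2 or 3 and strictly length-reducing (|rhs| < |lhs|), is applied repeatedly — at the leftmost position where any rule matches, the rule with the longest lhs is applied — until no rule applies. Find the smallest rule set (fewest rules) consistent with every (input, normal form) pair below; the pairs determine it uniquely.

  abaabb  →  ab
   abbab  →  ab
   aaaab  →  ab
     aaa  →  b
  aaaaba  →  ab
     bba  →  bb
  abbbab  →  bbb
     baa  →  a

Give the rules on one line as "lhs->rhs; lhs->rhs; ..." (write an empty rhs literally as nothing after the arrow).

aaa->ba; abb->ba; ba->b; baa->a

  | abaabb => aabb => aba => ab
  | abbab => baab => ab
  | aaaab => baab => ab
  | aaa => ba => b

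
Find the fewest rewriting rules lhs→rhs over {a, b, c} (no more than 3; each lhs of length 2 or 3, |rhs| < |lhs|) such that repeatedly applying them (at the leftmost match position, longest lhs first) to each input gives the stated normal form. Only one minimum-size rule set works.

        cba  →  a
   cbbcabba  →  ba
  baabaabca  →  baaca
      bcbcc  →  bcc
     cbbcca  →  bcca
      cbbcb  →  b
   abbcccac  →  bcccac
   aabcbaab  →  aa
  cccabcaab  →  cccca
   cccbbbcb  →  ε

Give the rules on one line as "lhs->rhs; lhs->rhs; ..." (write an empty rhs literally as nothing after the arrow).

ab->; cb->

  | cba => a
  | cbbcabba => bcabba => bcba => ba
  | baabaabca => baaabca => baaca
  | bcbcc => bcc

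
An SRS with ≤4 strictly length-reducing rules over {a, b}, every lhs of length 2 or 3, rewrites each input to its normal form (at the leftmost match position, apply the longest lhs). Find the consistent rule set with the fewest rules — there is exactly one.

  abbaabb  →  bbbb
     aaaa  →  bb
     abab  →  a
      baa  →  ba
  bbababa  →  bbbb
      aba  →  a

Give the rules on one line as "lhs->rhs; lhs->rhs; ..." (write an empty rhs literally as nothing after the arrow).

aa->a; aaa->bb; ab->a; bba->bb

  | abbaabb => abaabb => aaabb => bbbb
  | aaaa => bba => bb
  | abab => aab => ab => a
  | baa => ba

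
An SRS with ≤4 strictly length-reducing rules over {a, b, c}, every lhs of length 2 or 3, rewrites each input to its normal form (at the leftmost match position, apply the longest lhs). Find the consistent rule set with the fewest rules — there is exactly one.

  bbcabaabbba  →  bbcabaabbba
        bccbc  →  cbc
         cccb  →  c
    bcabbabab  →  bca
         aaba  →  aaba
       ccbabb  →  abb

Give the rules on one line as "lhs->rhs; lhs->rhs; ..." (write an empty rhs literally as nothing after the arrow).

bab->; bcc->c; ccb->

  | bbcabaabbba
  | bccbc => cbc
  | cccb => c
  | bcabbabab => bcabab => bca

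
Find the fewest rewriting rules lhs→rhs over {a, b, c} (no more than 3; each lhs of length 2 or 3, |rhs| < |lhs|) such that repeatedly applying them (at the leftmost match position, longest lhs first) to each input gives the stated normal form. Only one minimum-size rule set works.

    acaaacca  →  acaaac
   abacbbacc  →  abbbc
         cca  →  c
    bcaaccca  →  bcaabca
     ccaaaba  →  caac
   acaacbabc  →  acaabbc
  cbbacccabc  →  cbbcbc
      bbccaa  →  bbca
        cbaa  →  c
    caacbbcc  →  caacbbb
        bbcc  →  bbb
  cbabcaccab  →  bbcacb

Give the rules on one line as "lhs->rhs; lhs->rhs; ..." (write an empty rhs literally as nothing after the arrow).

  | acaaacca => acaaaba => acaaac
  | abacbbacc => accbbacc => abbbacc => abbccc => abbbc
  | cca => ba => c
  | bcaaccca => bcaabca

ba->c; cc->b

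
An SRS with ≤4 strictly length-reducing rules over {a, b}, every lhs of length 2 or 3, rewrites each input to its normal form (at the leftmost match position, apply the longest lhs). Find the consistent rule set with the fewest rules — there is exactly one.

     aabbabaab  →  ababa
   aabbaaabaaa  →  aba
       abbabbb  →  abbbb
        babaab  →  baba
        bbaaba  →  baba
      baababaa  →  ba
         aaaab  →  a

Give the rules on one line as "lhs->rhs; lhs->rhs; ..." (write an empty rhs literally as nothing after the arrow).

aa->a; aab->a; bba->b

  | aabbabaab => ababaab => ababa
  | aabbaaabaaa => abaaabaaa => abaabaaa => abaaaa => abaaa => abaa => aba
  | abbabbb => abbbb
  | babaab => baba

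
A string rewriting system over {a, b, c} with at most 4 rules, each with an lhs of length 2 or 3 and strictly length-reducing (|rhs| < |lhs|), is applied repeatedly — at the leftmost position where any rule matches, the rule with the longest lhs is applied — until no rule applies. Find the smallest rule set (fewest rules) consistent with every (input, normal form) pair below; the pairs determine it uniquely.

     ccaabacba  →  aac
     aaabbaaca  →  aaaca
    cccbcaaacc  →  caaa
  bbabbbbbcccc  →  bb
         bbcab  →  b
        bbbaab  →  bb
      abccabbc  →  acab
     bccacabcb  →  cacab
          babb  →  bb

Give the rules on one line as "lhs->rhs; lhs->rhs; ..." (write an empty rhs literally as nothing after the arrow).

ba->; bc->; cc->

  | ccaabacba => aabacba => aacba => aac
  | aaabbaaca => aaabaca => aaaca
  | cccbcaaacc => cbcaaacc => caaacc => caaa
  | bbabbbbbcccc => bbbbbbcccc => bbbbbccc => bbbbcc => bbbc => bb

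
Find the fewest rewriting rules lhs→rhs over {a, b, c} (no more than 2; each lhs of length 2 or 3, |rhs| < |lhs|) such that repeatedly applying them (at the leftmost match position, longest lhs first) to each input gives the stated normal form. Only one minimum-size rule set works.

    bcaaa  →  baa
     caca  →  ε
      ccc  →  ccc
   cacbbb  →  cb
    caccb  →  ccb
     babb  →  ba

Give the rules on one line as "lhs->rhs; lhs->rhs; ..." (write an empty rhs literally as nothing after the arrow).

bb->; ca->

  | bcaaa => baa
  | caca => ca => ε
  | ccc
  | cacbbb => cbbb => cb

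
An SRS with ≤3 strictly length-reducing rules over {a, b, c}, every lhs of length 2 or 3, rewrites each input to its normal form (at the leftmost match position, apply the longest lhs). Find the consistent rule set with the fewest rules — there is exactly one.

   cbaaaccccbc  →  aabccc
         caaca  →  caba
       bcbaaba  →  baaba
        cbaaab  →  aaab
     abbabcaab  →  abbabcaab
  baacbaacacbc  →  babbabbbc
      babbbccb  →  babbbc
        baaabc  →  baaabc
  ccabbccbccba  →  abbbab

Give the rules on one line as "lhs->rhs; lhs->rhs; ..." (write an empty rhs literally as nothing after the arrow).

  | cbaaaccccbc => aaaccccbc => aabcccbc => aabccc
  | caaca => caba
  | bcbaaba => baaba
  | cbaaab => aaab

ac->b; cb->; cca->ab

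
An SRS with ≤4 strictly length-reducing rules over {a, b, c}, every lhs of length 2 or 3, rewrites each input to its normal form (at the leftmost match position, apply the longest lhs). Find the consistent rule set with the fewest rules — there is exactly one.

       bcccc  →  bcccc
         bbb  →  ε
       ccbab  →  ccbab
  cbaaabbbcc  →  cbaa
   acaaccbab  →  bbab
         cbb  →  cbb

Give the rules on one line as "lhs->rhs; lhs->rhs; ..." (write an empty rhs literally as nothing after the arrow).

  | bcccc
  | bbb => ε
  | ccbab
  | cbaaabbbcc => cbaaacc => cbaa

aca->b; acc->; bbb->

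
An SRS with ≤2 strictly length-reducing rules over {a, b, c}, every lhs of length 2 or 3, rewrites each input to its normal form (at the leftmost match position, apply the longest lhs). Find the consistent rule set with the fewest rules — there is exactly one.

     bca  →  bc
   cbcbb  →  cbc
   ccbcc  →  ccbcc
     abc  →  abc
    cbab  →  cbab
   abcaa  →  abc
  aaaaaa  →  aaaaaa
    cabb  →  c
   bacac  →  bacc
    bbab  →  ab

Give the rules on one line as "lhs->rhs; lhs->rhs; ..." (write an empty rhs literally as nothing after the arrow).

bb->; ca->c

  | bca => bc
  | cbcbb => cbc
  | ccbcc
  | abc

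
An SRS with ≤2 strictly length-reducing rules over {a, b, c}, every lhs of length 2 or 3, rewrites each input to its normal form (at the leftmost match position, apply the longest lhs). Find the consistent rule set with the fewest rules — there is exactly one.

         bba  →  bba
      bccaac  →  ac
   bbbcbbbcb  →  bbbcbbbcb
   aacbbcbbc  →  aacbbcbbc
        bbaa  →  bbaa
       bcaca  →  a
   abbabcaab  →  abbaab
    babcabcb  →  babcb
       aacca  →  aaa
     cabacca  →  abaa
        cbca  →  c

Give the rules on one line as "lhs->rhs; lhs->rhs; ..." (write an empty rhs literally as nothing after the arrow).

bca->; ca->a

  | bba
  | bccaac => bcaac => ac
  | bbbcbbbcb
  | aacbbcbbc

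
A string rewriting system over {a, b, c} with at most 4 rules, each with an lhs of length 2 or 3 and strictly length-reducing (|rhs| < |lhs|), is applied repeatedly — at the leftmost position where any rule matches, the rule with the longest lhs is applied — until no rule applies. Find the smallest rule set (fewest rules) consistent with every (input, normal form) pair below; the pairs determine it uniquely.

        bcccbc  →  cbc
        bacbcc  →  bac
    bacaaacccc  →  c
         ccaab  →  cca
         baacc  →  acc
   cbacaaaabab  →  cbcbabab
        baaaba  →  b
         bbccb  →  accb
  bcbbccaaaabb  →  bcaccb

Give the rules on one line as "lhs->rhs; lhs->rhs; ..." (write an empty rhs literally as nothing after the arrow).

aa->b; aca->c; bb->a; bcc->

  | bcccbc => cbc
  | bacbcc => bac
  | bacaaacccc => bcaacccc => bcbcccc => bccc => c
  | ccaab => ccbb => cca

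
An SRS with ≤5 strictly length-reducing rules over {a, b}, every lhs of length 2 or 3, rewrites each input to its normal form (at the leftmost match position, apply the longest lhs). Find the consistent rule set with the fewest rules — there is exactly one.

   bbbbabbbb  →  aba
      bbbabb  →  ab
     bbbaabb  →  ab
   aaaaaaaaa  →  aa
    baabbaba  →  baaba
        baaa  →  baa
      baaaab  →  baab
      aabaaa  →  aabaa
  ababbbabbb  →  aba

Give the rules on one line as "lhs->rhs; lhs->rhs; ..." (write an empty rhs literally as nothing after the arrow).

aaa->aa; abb->b; bab->ba; bbb->a

  | bbbbabbbb => ababbbb => ababbb => ababb => abab => aba
  | bbbabb => aabb => ab
  | bbbaabb => aaabb => aabb => ab
  | aaaaaaaaa => aaaaaaaa => aaaaaaa => aaaaaa => aaaaa => aaaa => aaa => aa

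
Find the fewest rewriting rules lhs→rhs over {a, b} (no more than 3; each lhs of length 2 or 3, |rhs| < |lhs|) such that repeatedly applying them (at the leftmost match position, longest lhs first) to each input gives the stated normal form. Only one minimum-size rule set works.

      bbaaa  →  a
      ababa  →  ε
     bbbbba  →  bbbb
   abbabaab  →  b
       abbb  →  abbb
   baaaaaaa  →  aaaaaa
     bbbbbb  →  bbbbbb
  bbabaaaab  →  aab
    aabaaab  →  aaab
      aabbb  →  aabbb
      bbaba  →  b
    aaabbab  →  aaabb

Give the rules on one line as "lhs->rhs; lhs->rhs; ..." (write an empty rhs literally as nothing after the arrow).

  | bbaaa => baa => a
  | ababa => ba => ε
  | bbbbba => bbbb
  | abbabaab => abbaab => abab => b

aba->; ba->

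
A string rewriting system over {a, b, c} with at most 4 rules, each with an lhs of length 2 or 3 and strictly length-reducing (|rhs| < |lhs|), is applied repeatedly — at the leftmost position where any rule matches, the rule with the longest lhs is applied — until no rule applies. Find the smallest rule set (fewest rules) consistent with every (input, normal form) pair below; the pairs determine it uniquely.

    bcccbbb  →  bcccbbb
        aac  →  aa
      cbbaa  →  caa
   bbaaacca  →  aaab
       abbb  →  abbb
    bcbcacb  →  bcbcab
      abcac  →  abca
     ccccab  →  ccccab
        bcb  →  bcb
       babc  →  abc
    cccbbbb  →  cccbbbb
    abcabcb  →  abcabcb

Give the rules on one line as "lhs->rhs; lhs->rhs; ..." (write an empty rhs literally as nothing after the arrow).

ac->a; aca->ab; ba->a

  | bcccbbb
  | aac => aa
  | cbbaa => cbaa => caa
  | bbaaacca => baaacca => aaacca => aaaca => aaab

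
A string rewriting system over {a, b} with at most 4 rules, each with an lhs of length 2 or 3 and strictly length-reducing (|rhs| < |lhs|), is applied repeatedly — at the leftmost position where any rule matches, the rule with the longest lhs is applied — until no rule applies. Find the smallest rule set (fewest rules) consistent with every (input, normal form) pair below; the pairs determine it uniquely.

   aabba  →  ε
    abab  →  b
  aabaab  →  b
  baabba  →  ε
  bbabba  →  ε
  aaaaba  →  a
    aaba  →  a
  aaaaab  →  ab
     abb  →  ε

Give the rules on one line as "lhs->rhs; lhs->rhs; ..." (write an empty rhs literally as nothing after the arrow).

aa->; ba->a; bb->a

  | aabba => bba => aa => ε
  | abab => aab => b
  | aabaab => baab => aab => b
  | baabba => aabba => bba => aa => ε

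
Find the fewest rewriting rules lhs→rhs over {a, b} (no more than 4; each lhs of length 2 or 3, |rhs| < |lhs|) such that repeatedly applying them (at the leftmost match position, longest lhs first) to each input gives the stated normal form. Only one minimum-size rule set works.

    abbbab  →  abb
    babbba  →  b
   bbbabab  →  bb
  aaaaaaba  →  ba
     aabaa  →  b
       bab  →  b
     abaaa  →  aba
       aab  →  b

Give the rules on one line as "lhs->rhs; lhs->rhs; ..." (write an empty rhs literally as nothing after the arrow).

  | abbbab => abaab => abb
  | babbba => bbba => baa => b
  | bbbabab => baabab => bbab => bb
  | aaaaaaba => aaaaba => aaba => ba

aa->; bab->b; bbb->ba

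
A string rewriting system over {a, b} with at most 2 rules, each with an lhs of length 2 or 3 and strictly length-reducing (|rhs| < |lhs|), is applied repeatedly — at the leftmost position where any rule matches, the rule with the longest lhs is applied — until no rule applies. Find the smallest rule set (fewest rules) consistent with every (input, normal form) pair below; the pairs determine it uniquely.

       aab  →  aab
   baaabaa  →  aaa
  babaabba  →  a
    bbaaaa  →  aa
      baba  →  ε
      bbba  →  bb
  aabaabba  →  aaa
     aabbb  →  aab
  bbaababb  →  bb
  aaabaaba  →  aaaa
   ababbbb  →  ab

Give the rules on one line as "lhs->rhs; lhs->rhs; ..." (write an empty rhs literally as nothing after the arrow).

  | aab
  | baaabaa => aabaa => aaa
  | babaabba => baabba => abba => aba => a
  | bbaaaa => baaa => aa

abb->ab; ba->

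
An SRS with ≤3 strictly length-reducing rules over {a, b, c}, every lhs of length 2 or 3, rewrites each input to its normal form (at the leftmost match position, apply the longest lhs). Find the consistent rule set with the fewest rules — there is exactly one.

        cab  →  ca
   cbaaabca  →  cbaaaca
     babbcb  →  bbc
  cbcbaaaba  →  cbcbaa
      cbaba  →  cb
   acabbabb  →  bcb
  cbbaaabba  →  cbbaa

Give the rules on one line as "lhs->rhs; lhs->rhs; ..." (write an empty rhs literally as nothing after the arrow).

ab->a; aba->; acb->bc

  | cab => ca
  | cbaaabca => cbaaaca
  | babbcb => babcb => bacb => bbc
  | cbcbaaaba => cbcbaa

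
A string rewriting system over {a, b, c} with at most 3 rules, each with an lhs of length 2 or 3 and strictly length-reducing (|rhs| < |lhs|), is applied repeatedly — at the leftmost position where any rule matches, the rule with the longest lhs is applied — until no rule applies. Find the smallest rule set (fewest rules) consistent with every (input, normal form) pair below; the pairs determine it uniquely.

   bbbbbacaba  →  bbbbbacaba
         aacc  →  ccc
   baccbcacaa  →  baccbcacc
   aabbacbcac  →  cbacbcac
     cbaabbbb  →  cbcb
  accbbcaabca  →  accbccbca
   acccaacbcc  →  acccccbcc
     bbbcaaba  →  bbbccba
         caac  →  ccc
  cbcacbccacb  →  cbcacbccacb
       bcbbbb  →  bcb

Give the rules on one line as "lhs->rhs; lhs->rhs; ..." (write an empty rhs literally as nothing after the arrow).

aa->c; cbb->cb

  | bbbbbacaba
  | aacc => ccc
  | baccbcacaa => baccbcacc
  | aabbacbcac => cbbacbcac => cbacbcac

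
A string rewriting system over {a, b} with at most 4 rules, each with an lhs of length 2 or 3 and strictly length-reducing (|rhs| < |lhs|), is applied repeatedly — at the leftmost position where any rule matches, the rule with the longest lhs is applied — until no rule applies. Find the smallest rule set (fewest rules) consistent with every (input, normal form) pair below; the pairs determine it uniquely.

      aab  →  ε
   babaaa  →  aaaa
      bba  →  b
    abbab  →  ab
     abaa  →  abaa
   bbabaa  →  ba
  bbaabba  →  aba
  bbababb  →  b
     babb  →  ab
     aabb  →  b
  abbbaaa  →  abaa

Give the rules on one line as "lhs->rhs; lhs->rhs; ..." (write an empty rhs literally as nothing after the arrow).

aab->; bab->a; bb->b; bba->b

  | aab => ε
  | babaaa => aaaa
  | bba => b
  | abbab => abb => ab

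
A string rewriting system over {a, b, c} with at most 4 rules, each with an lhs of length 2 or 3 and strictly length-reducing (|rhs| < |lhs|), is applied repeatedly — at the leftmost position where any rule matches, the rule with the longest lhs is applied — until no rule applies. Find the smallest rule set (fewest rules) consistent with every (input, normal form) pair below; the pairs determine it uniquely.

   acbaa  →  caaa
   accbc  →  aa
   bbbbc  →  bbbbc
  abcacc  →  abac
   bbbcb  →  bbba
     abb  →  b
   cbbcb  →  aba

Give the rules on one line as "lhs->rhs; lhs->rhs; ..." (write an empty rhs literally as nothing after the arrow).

  | acbaa => caaa
  | accbc => acac => aa
  | bbbbc
  | abcacc => abac

abb->b; acb->ca; cac->a; cb->a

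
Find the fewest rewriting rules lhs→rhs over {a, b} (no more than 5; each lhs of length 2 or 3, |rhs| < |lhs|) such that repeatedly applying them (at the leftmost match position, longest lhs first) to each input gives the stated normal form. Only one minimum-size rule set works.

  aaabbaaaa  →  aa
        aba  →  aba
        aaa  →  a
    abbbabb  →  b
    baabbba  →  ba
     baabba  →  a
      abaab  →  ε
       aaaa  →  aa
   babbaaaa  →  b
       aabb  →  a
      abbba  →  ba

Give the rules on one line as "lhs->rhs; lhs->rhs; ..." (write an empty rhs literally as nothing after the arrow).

aaa->a; abb->; baa->b; bbb->

  | aaabbaaaa => abbaaaa => aaaa => aa
  | aba
  | aaa => a
  | abbbabb => babb => b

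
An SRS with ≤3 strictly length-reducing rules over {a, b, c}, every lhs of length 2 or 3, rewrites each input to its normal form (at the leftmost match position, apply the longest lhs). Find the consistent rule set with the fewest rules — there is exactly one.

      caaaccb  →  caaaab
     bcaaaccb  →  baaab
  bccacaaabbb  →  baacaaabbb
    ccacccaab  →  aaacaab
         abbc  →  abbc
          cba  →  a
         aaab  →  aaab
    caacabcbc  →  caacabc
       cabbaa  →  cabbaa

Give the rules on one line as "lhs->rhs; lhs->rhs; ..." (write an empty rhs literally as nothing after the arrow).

  | caaaccb => caaaab
  | bcaaaccb => baaccb => baaab
  | bccacaaabbb => baacaaabbb
  | ccacccaab => aacccaab => aaacaab

bca->b; cb->; cc->a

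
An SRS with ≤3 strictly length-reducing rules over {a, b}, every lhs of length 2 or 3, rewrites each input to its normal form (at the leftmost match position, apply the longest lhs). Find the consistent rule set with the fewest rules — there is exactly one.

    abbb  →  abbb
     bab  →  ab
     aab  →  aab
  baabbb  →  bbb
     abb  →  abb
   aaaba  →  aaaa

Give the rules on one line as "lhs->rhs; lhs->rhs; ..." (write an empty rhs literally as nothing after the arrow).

  | abbb
  | bab => ab
  | aab
  | baabbb => bbb

ba->a; baa->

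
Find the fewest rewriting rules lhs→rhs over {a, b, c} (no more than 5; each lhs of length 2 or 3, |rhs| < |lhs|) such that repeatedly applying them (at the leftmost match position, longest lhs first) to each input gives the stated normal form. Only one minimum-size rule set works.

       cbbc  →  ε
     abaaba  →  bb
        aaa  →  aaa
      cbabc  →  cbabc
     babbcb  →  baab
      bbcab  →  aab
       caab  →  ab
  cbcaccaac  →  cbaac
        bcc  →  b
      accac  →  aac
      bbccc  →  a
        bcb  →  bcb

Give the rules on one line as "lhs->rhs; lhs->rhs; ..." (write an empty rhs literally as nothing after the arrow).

  | cbbc => ca => ε
  | abaaba => baba => bb
  | aaa
  | cbabc

aba->b; bbc->a; ca->; cc->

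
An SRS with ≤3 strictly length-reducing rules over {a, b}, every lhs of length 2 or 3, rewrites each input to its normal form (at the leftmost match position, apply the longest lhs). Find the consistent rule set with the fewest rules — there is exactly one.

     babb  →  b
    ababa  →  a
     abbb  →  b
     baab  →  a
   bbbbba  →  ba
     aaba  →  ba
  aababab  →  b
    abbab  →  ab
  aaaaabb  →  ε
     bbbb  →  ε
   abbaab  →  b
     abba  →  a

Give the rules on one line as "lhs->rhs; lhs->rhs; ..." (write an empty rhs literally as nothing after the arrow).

aa->; aba->ab; bb->a

  | babb => baa => b
  | ababa => abba => aaa => a
  | abbb => aab => b
  | baab => bb => a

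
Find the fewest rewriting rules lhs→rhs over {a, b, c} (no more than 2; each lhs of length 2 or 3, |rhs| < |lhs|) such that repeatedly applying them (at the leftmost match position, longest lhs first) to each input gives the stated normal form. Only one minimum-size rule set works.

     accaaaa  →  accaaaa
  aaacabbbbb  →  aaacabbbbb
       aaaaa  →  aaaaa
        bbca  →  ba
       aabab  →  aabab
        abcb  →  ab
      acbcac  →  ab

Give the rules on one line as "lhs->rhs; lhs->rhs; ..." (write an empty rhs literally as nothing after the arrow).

bc->; cac->b

  | accaaaa
  | aaacabbbbb
  | aaaaa
  | bbca => ba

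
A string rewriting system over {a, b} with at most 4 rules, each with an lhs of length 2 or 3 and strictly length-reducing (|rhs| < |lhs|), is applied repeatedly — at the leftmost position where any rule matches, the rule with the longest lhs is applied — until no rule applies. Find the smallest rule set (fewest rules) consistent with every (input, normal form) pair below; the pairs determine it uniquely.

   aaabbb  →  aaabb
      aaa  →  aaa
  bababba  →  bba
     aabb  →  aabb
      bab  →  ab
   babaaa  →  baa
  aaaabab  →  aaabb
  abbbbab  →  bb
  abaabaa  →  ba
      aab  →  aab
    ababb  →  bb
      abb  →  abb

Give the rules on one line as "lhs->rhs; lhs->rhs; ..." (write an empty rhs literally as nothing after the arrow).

aba->b; bab->ab; bbb->bb

  | aaabbb => aaabb
  | aaa
  | bababba => ababba => bbba => bba
  | aabb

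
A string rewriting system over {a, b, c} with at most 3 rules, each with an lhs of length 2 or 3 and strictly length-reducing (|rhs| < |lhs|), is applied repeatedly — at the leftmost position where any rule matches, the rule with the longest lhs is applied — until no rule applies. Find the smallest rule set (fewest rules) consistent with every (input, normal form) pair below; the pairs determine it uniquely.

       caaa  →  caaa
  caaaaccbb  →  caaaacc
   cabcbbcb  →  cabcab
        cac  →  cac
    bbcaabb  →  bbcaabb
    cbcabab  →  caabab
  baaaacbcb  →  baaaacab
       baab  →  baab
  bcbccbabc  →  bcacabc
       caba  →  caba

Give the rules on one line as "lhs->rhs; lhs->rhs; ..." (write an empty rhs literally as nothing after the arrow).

cb->c; cbc->ca

  | caaa
  | caaaaccbb => caaaaccb => caaaacc
  | cabcbbcb => cabcbcb => cabcab
  | cac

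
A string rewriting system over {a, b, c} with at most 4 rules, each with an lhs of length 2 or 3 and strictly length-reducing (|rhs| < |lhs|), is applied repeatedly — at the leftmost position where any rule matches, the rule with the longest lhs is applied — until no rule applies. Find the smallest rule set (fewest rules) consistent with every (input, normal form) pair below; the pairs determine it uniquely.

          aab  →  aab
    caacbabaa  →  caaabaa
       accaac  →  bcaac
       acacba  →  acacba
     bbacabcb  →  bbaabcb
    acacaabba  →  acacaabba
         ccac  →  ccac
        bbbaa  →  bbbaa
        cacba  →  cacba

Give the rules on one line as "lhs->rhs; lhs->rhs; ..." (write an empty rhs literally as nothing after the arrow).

acc->bc; bab->ab; cab->ab

  | aab
  | caacbabaa => caacabaa => caaabaa
  | accaac => bcaac
  | acacba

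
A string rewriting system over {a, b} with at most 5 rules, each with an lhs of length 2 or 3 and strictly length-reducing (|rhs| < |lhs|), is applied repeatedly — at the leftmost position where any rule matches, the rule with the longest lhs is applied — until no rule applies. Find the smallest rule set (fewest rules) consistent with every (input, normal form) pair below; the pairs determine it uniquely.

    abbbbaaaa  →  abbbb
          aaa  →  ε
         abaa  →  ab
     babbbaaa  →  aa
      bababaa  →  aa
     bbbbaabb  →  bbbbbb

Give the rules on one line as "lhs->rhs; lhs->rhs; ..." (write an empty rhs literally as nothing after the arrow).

aaa->; aab->; ba->a; baa->b

  | abbbbaaaa => abbbbaa => abbbb
  | aaa => ε
  | abaa => ab
  | babbbaaa => abbbaaa => abbba => abba => aba => aa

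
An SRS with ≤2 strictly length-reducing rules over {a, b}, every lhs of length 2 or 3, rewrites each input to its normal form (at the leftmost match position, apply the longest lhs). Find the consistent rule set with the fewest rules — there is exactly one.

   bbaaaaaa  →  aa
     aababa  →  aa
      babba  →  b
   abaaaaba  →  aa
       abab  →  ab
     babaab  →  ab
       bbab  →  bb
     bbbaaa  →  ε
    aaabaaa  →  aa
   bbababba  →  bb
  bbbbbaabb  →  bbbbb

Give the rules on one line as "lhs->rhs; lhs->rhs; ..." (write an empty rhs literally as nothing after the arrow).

aaa->aa; ba->

  | bbaaaaaa => baaaaa => aaaa => aaa => aa
  | aababa => aaba => aa
  | babba => bba => b
  | abaaaaba => aaaaba => aaaba => aaba => aa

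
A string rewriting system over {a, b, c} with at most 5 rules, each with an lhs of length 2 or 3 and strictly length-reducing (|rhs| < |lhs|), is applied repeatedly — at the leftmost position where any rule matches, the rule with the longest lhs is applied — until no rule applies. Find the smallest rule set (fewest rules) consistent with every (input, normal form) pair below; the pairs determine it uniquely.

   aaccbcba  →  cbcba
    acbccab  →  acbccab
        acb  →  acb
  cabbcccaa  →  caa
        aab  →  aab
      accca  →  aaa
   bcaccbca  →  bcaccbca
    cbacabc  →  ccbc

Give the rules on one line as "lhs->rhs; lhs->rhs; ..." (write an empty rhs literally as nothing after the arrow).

aac->; aca->b; bb->c; ccc->a

  | aaccbcba => cbcba
  | acbccab
  | acb
  | cabbcccaa => caccccaa => caacaa => caa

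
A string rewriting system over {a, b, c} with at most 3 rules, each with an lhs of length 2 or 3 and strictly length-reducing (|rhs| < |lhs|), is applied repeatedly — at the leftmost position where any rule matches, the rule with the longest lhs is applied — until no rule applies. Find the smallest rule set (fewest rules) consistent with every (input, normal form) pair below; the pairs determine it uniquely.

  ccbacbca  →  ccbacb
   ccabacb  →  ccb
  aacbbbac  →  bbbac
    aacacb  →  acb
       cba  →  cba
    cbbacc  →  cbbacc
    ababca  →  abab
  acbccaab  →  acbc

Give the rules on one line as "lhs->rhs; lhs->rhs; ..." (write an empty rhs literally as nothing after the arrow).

aac->; ca->; cab->c

  | ccbacbca => ccbacb
  | ccabacb => ccacb => ccb
  | aacbbbac => bbbac
  | aacacb => acb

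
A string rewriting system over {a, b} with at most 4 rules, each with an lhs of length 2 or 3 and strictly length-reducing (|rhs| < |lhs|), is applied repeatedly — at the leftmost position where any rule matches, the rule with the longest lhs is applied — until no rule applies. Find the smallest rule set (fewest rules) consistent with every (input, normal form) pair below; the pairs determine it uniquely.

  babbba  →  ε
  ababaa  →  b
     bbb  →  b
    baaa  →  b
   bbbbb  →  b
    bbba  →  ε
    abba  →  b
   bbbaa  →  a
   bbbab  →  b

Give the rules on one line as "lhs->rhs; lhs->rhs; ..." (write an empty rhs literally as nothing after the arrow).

  | babbba => bbba => ba => ε
  | ababaa => abaa => aa => b
  | bbb => b
  | baaa => aa => b

aa->b; ba->; bb->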